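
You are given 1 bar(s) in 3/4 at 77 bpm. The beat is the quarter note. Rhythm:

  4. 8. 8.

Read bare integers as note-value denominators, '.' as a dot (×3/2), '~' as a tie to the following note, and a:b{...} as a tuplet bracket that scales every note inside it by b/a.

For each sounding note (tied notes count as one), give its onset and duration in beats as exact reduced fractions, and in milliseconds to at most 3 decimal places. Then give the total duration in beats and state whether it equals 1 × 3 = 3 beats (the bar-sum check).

1) 0.0ms=0b +1168.831ms=3/2b
2) 1168.831ms=3/2b +584.416ms=3/4b
3) 1753.247ms=9/4b +584.416ms=3/4b
Σ=3b of 3 (77bpm 3/4) — PASS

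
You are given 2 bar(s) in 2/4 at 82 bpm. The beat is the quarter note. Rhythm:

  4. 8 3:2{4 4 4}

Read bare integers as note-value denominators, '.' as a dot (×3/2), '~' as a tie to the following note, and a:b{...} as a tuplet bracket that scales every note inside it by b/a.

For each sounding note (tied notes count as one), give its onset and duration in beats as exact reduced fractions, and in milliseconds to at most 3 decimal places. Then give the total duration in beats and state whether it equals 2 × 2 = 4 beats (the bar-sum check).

1) 0.0ms=0b +1097.561ms=3/2b
2) 1097.561ms=3/2b +365.854ms=1/2b
3) 1463.415ms=2b +487.805ms=2/3b
4) 1951.22ms=8/3b +487.805ms=2/3b
5) 2439.024ms=10/3b +487.805ms=2/3b
Σ=4b of 4 (82bpm 2/4) — PASS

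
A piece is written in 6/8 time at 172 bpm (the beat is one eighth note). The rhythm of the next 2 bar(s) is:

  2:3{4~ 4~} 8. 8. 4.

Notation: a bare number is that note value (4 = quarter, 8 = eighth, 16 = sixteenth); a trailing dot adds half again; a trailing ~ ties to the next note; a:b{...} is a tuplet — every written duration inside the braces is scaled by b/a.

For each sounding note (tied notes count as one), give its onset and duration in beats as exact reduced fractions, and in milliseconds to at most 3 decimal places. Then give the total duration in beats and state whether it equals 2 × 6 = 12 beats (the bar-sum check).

1) 0.0ms=0b +2616.279ms=15/2b
2) 2616.279ms=15/2b +523.256ms=3/2b
3) 3139.535ms=9b +1046.512ms=3b
Σ=12b of 12 (172bpm 6/8) — PASS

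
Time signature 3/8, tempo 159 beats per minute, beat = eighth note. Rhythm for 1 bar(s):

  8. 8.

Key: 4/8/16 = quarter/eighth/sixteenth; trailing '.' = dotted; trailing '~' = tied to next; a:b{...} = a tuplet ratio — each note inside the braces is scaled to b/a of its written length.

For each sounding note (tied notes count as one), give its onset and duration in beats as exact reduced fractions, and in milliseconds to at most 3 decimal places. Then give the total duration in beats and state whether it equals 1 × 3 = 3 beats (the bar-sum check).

1) 0.0ms=0b +566.038ms=3/2b
2) 566.038ms=3/2b +566.038ms=3/2b
Σ=3b of 3 (159bpm 3/8) — PASS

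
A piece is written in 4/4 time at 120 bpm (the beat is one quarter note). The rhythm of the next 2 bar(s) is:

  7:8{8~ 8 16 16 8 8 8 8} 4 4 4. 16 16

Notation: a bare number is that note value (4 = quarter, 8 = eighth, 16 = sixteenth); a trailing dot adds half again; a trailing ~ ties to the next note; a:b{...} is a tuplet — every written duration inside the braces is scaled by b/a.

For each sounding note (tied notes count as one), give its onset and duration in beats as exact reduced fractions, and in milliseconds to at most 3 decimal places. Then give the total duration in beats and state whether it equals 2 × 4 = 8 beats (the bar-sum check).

1) 0.0ms=0b +571.429ms=8/7b
2) 571.429ms=8/7b +142.857ms=2/7b
3) 714.286ms=10/7b +142.857ms=2/7b
4) 857.143ms=12/7b +285.714ms=4/7b
5) 1142.857ms=16/7b +285.714ms=4/7b
6) 1428.571ms=20/7b +285.714ms=4/7b
7) 1714.286ms=24/7b +285.714ms=4/7b
8) 2000.0ms=4b +500.0ms=1b
9) 2500.0ms=5b +500.0ms=1b
10) 3000.0ms=6b +750.0ms=3/2b
11) 3750.0ms=15/2b +125.0ms=1/4b
12) 3875.0ms=31/4b +125.0ms=1/4b
Σ=8b of 8 (120bpm 4/4) — PASS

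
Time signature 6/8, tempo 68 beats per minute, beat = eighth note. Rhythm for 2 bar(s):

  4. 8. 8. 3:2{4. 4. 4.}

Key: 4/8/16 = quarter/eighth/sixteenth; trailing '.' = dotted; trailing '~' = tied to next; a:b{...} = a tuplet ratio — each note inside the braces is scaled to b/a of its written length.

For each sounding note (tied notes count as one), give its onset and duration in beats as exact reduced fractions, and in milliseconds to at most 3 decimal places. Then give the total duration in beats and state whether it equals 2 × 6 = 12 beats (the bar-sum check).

1) 0.0ms=0b +2647.059ms=3b
2) 2647.059ms=3b +1323.529ms=3/2b
3) 3970.588ms=9/2b +1323.529ms=3/2b
4) 5294.118ms=6b +1764.706ms=2b
5) 7058.824ms=8b +1764.706ms=2b
6) 8823.529ms=10b +1764.706ms=2b
Σ=12b of 12 (68bpm 6/8) — PASS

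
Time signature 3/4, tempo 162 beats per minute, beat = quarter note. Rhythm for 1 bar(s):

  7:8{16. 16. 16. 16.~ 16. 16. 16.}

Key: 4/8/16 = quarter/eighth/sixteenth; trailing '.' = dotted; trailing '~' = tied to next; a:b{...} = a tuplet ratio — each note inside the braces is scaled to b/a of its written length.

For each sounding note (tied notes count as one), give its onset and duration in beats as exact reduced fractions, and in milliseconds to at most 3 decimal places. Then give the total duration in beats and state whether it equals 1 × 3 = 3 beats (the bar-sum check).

1) 0.0ms=0b +158.73ms=3/7b
2) 158.73ms=3/7b +158.73ms=3/7b
3) 317.46ms=6/7b +158.73ms=3/7b
4) 476.19ms=9/7b +317.46ms=6/7b
5) 793.651ms=15/7b +158.73ms=3/7b
6) 952.381ms=18/7b +158.73ms=3/7b
Σ=3b of 3 (162bpm 3/4) — PASS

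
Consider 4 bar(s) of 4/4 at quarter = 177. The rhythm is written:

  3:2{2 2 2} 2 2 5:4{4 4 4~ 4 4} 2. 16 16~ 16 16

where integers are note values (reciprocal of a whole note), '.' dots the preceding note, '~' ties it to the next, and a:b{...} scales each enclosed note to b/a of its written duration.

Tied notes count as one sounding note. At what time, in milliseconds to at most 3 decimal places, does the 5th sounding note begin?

1. 0.0ms @ 0 + 451.977ms (4/3)
2. 451.977ms @ 4/3 + 451.977ms (4/3)
3. 903.955ms @ 8/3 + 451.977ms (4/3)
4. 1355.932ms @ 4 + 677.966ms (2)
5. 2033.898ms @ 6 + 677.966ms (2)
6. 2711.864ms @ 8 + 271.186ms (4/5)
7. 2983.051ms @ 44/5 + 271.186ms (4/5)
8. 3254.237ms @ 48/5 + 542.373ms (8/5)
9. 3796.61ms @ 56/5 + 271.186ms (4/5)
10. 4067.797ms @ 12 + 1016.949ms (3)
11. 5084.746ms @ 15 + 84.746ms (1/4)
12. 5169.492ms @ 61/4 + 169.492ms (1/2)
13. 5338.983ms @ 63/4 + 84.746ms (1/4)

note 5 onset = 6b = 2033.898ms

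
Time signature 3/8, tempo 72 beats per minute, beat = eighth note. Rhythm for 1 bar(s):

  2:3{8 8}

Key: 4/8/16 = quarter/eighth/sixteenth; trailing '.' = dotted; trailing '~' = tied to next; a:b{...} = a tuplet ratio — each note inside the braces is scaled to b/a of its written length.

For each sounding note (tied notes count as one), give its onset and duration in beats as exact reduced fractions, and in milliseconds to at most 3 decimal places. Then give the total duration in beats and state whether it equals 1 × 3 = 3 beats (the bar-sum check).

1) 0.0ms=0b +1250.0ms=3/2b
2) 1250.0ms=3/2b +1250.0ms=3/2b
Σ=3b of 3 (72bpm 3/8) — PASS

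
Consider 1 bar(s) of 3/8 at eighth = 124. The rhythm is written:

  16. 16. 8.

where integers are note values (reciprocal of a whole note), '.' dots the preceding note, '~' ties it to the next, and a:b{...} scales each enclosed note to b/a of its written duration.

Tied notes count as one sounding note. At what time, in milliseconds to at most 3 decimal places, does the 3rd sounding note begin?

1. 0.0ms @ 0 + 362.903ms (3/4)
2. 362.903ms @ 3/4 + 362.903ms (3/4)
3. 725.806ms @ 3/2 + 725.806ms (3/2)

note 3 onset = 3/2b = 725.806ms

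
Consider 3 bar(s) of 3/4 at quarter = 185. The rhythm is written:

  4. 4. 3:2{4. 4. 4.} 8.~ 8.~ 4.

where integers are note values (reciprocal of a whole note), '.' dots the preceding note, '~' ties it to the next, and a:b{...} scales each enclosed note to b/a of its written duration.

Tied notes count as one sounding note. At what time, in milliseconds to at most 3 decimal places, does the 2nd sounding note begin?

1. 0.0ms @ 0 + 486.486ms (3/2)
2. 486.486ms @ 3/2 + 486.486ms (3/2)
3. 972.973ms @ 3 + 324.324ms (1)
4. 1297.297ms @ 4 + 324.324ms (1)
5. 1621.622ms @ 5 + 324.324ms (1)
6. 1945.946ms @ 6 + 972.973ms (3)

note 2 onset = 3/2b = 486.486ms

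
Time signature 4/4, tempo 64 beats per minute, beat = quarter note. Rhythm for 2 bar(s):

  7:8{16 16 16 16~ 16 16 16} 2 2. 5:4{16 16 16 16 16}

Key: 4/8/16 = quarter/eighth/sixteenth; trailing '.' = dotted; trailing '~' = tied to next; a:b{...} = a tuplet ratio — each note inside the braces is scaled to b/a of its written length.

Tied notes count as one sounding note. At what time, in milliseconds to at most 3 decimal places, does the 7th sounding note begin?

note 7 onset = 2b = 1875.0ms

1. 0.0ms @ 0 + 267.857ms (2/7)
2. 267.857ms @ 2/7 + 267.857ms (2/7)
3. 535.714ms @ 4/7 + 267.857ms (2/7)
4. 803.571ms @ 6/7 + 535.714ms (4/7)
5. 1339.286ms @ 10/7 + 267.857ms (2/7)
6. 1607.143ms @ 12/7 + 267.857ms (2/7)
7. 1875.0ms @ 2 + 1875.0ms (2)
8. 3750.0ms @ 4 + 2812.5ms (3)
9. 6562.5ms @ 7 + 187.5ms (1/5)
10. 6750.0ms @ 36/5 + 187.5ms (1/5)
11. 6937.5ms @ 37/5 + 187.5ms (1/5)
12. 7125.0ms @ 38/5 + 187.5ms (1/5)
13. 7312.5ms @ 39/5 + 187.5ms (1/5)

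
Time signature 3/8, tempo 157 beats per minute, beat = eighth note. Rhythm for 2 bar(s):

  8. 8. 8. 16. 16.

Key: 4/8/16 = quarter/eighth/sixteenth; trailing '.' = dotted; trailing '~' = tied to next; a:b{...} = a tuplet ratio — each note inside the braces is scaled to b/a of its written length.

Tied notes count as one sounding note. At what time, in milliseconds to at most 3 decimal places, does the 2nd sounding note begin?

1. 0.0ms @ 0 + 573.248ms (3/2)
2. 573.248ms @ 3/2 + 573.248ms (3/2)
3. 1146.497ms @ 3 + 573.248ms (3/2)
4. 1719.745ms @ 9/2 + 286.624ms (3/4)
5. 2006.369ms @ 21/4 + 286.624ms (3/4)

note 2 onset = 3/2b = 573.248ms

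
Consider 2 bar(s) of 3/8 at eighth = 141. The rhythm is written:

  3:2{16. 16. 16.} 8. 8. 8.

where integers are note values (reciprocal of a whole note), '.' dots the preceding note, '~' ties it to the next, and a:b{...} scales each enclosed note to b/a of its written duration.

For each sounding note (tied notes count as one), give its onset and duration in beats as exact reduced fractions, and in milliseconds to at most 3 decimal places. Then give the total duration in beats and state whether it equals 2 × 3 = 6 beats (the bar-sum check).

1) 0.0ms=0b +212.766ms=1/2b
2) 212.766ms=1/2b +212.766ms=1/2b
3) 425.532ms=1b +212.766ms=1/2b
4) 638.298ms=3/2b +638.298ms=3/2b
5) 1276.596ms=3b +638.298ms=3/2b
6) 1914.894ms=9/2b +638.298ms=3/2b
Σ=6b of 6 (141bpm 3/8) — PASS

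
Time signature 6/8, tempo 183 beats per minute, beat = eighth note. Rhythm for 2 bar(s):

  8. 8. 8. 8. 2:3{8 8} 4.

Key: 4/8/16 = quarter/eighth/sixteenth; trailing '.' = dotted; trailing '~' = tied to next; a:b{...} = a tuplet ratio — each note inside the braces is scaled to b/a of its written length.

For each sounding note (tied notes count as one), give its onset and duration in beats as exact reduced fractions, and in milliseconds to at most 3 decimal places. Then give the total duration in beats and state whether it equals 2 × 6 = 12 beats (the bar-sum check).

1) 0.0ms=0b +491.803ms=3/2b
2) 491.803ms=3/2b +491.803ms=3/2b
3) 983.607ms=3b +491.803ms=3/2b
4) 1475.41ms=9/2b +491.803ms=3/2b
5) 1967.213ms=6b +491.803ms=3/2b
6) 2459.016ms=15/2b +491.803ms=3/2b
7) 2950.82ms=9b +983.607ms=3b
Σ=12b of 12 (183bpm 6/8) — PASS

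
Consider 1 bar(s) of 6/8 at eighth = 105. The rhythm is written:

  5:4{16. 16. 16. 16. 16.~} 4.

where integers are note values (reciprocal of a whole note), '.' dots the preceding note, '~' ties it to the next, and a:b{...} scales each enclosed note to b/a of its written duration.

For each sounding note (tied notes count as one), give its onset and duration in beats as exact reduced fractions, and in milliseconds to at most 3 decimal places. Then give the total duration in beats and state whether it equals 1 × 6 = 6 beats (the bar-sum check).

1) 0.0ms=0b +342.857ms=3/5b
2) 342.857ms=3/5b +342.857ms=3/5b
3) 685.714ms=6/5b +342.857ms=3/5b
4) 1028.571ms=9/5b +342.857ms=3/5b
5) 1371.429ms=12/5b +2057.143ms=18/5b
Σ=6b of 6 (105bpm 6/8) — PASS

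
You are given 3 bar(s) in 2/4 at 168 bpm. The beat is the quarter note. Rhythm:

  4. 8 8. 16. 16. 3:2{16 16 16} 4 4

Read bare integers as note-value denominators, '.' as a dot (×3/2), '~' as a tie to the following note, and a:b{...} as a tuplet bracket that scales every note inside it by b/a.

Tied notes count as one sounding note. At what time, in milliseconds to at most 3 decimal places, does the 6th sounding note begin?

1. 0.0ms @ 0 + 535.714ms (3/2)
2. 535.714ms @ 3/2 + 178.571ms (1/2)
3. 714.286ms @ 2 + 267.857ms (3/4)
4. 982.143ms @ 11/4 + 133.929ms (3/8)
5. 1116.071ms @ 25/8 + 133.929ms (3/8)
6. 1250.0ms @ 7/2 + 59.524ms (1/6)
7. 1309.524ms @ 11/3 + 59.524ms (1/6)
8. 1369.048ms @ 23/6 + 59.524ms (1/6)
9. 1428.571ms @ 4 + 357.143ms (1)
10. 1785.714ms @ 5 + 357.143ms (1)

note 6 onset = 7/2b = 1250.0ms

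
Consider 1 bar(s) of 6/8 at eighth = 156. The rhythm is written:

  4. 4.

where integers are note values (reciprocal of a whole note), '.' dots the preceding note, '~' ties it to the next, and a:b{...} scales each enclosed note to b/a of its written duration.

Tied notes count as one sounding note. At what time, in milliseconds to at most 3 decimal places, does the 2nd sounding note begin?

note 2 onset = 3b = 1153.846ms

1. 0.0ms @ 0 + 1153.846ms (3)
2. 1153.846ms @ 3 + 1153.846ms (3)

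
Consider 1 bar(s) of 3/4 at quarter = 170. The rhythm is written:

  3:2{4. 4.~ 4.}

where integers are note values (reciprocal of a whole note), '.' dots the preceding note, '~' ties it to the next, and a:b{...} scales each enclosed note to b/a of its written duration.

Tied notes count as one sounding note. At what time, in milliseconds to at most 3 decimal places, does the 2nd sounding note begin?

1. 0.0ms @ 0 + 352.941ms (1)
2. 352.941ms @ 1 + 705.882ms (2)

note 2 onset = 1b = 352.941ms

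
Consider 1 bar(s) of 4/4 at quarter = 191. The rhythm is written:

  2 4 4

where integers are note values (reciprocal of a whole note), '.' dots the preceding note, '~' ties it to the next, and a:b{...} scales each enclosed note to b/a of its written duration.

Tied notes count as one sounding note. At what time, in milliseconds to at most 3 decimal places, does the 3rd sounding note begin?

note 3 onset = 3b = 942.408ms

1. 0.0ms @ 0 + 628.272ms (2)
2. 628.272ms @ 2 + 314.136ms (1)
3. 942.408ms @ 3 + 314.136ms (1)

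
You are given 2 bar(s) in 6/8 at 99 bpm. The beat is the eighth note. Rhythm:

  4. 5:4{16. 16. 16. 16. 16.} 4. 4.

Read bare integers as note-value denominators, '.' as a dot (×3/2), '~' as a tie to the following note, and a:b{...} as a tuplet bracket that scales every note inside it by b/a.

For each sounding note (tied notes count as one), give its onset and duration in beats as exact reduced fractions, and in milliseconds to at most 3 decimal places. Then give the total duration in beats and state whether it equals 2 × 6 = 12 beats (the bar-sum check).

1) 0.0ms=0b +1818.182ms=3b
2) 1818.182ms=3b +363.636ms=3/5b
3) 2181.818ms=18/5b +363.636ms=3/5b
4) 2545.455ms=21/5b +363.636ms=3/5b
5) 2909.091ms=24/5b +363.636ms=3/5b
6) 3272.727ms=27/5b +363.636ms=3/5b
7) 3636.364ms=6b +1818.182ms=3b
8) 5454.545ms=9b +1818.182ms=3b
Σ=12b of 12 (99bpm 6/8) — PASS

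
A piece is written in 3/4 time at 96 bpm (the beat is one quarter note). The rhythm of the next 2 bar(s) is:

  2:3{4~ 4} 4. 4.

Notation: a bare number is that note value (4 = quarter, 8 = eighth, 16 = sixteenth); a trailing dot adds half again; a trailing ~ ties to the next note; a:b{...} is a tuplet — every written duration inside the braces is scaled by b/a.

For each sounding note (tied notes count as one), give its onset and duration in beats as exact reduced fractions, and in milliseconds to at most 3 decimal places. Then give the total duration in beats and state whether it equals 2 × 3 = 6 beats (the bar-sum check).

1) 0.0ms=0b +1875.0ms=3b
2) 1875.0ms=3b +937.5ms=3/2b
3) 2812.5ms=9/2b +937.5ms=3/2b
Σ=6b of 6 (96bpm 3/4) — PASS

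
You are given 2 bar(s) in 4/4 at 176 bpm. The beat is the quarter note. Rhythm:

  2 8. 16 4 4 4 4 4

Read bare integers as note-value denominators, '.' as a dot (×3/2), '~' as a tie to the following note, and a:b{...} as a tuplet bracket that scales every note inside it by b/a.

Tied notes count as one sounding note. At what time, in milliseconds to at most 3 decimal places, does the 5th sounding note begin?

note 5 onset = 4b = 1363.636ms

1. 0.0ms @ 0 + 681.818ms (2)
2. 681.818ms @ 2 + 255.682ms (3/4)
3. 937.5ms @ 11/4 + 85.227ms (1/4)
4. 1022.727ms @ 3 + 340.909ms (1)
5. 1363.636ms @ 4 + 340.909ms (1)
6. 1704.545ms @ 5 + 340.909ms (1)
7. 2045.455ms @ 6 + 340.909ms (1)
8. 2386.364ms @ 7 + 340.909ms (1)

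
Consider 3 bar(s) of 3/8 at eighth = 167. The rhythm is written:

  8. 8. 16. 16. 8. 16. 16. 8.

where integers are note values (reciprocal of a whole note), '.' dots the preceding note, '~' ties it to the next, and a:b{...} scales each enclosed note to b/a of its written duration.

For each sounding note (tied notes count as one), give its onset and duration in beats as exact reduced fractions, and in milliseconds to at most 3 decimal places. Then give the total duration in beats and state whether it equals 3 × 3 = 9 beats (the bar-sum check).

1) 0.0ms=0b +538.922ms=3/2b
2) 538.922ms=3/2b +538.922ms=3/2b
3) 1077.844ms=3b +269.461ms=3/4b
4) 1347.305ms=15/4b +269.461ms=3/4b
5) 1616.766ms=9/2b +538.922ms=3/2b
6) 2155.689ms=6b +269.461ms=3/4b
7) 2425.15ms=27/4b +269.461ms=3/4b
8) 2694.611ms=15/2b +538.922ms=3/2b
Σ=9b of 9 (167bpm 3/8) — PASS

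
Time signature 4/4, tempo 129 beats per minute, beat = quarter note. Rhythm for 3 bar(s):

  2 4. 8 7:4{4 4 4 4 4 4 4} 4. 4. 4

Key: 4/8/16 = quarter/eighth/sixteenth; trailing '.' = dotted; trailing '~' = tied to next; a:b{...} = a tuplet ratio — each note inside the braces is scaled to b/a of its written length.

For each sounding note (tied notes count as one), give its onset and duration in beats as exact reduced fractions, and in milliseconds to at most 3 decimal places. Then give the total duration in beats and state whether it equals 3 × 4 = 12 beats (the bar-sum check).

1) 0.0ms=0b +930.233ms=2b
2) 930.233ms=2b +697.674ms=3/2b
3) 1627.907ms=7/2b +232.558ms=1/2b
4) 1860.465ms=4b +265.781ms=4/7b
5) 2126.246ms=32/7b +265.781ms=4/7b
6) 2392.027ms=36/7b +265.781ms=4/7b
7) 2657.807ms=40/7b +265.781ms=4/7b
8) 2923.588ms=44/7b +265.781ms=4/7b
9) 3189.369ms=48/7b +265.781ms=4/7b
10) 3455.15ms=52/7b +265.781ms=4/7b
11) 3720.93ms=8b +697.674ms=3/2b
12) 4418.605ms=19/2b +697.674ms=3/2b
13) 5116.279ms=11b +465.116ms=1b
Σ=12b of 12 (129bpm 4/4) — PASS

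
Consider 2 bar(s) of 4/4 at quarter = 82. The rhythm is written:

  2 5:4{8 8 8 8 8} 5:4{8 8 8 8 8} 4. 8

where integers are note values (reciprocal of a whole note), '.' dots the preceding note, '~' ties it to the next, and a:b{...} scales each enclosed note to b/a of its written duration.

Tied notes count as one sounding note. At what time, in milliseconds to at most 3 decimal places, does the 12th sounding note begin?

1. 0.0ms @ 0 + 1463.415ms (2)
2. 1463.415ms @ 2 + 292.683ms (2/5)
3. 1756.098ms @ 12/5 + 292.683ms (2/5)
4. 2048.78ms @ 14/5 + 292.683ms (2/5)
5. 2341.463ms @ 16/5 + 292.683ms (2/5)
6. 2634.146ms @ 18/5 + 292.683ms (2/5)
7. 2926.829ms @ 4 + 292.683ms (2/5)
8. 3219.512ms @ 22/5 + 292.683ms (2/5)
9. 3512.195ms @ 24/5 + 292.683ms (2/5)
10. 3804.878ms @ 26/5 + 292.683ms (2/5)
11. 4097.561ms @ 28/5 + 292.683ms (2/5)
12. 4390.244ms @ 6 + 1097.561ms (3/2)
13. 5487.805ms @ 15/2 + 365.854ms (1/2)

note 12 onset = 6b = 4390.244ms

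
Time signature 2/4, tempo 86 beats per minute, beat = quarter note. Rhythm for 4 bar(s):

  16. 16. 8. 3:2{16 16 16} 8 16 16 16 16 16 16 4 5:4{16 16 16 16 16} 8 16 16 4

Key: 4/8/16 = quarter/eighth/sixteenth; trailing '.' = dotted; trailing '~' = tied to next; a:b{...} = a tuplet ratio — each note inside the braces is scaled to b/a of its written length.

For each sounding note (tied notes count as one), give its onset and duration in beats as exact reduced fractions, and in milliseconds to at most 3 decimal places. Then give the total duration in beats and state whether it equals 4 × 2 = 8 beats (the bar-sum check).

1) 0.0ms=0b +261.628ms=3/8b
2) 261.628ms=3/8b +261.628ms=3/8b
3) 523.256ms=3/4b +523.256ms=3/4b
4) 1046.512ms=3/2b +116.279ms=1/6b
5) 1162.791ms=5/3b +116.279ms=1/6b
6) 1279.07ms=11/6b +116.279ms=1/6b
7) 1395.349ms=2b +348.837ms=1/2b
8) 1744.186ms=5/2b +174.419ms=1/4b
9) 1918.605ms=11/4b +174.419ms=1/4b
10) 2093.023ms=3b +174.419ms=1/4b
11) 2267.442ms=13/4b +174.419ms=1/4b
12) 2441.86ms=7/2b +174.419ms=1/4b
13) 2616.279ms=15/4b +174.419ms=1/4b
14) 2790.698ms=4b +697.674ms=1b
15) 3488.372ms=5b +139.535ms=1/5b
16) 3627.907ms=26/5b +139.535ms=1/5b
17) 3767.442ms=27/5b +139.535ms=1/5b
18) 3906.977ms=28/5b +139.535ms=1/5b
19) 4046.512ms=29/5b +139.535ms=1/5b
20) 4186.047ms=6b +348.837ms=1/2b
21) 4534.884ms=13/2b +174.419ms=1/4b
22) 4709.302ms=27/4b +174.419ms=1/4b
23) 4883.721ms=7b +697.674ms=1b
Σ=8b of 8 (86bpm 2/4) — PASS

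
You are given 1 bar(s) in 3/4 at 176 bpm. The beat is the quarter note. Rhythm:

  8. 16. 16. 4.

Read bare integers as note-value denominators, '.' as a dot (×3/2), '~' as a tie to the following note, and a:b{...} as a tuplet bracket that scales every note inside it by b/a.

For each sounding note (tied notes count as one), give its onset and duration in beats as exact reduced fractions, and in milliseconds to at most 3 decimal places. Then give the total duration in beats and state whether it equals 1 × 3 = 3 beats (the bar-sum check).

1) 0.0ms=0b +255.682ms=3/4b
2) 255.682ms=3/4b +127.841ms=3/8b
3) 383.523ms=9/8b +127.841ms=3/8b
4) 511.364ms=3/2b +511.364ms=3/2b
Σ=3b of 3 (176bpm 3/4) — PASS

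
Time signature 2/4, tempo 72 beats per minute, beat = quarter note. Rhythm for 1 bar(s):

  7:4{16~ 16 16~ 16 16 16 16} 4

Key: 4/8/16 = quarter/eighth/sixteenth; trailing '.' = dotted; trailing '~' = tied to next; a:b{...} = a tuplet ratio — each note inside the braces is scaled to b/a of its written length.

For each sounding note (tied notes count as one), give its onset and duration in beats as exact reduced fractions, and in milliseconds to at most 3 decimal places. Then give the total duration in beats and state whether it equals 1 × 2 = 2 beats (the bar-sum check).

1) 0.0ms=0b +238.095ms=2/7b
2) 238.095ms=2/7b +238.095ms=2/7b
3) 476.19ms=4/7b +119.048ms=1/7b
4) 595.238ms=5/7b +119.048ms=1/7b
5) 714.286ms=6/7b +119.048ms=1/7b
6) 833.333ms=1b +833.333ms=1b
Σ=2b of 2 (72bpm 2/4) — PASS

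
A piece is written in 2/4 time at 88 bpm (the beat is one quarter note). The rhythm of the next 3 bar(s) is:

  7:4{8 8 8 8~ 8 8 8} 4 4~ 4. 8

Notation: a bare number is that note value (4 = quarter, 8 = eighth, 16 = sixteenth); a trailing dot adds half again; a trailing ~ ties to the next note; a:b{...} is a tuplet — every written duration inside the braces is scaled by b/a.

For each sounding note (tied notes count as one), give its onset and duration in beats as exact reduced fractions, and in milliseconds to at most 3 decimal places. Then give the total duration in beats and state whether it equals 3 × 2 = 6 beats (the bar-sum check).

1) 0.0ms=0b +194.805ms=2/7b
2) 194.805ms=2/7b +194.805ms=2/7b
3) 389.61ms=4/7b +194.805ms=2/7b
4) 584.416ms=6/7b +389.61ms=4/7b
5) 974.026ms=10/7b +194.805ms=2/7b
6) 1168.831ms=12/7b +194.805ms=2/7b
7) 1363.636ms=2b +681.818ms=1b
8) 2045.455ms=3b +1704.545ms=5/2b
9) 3750.0ms=11/2b +340.909ms=1/2b
Σ=6b of 6 (88bpm 2/4) — PASS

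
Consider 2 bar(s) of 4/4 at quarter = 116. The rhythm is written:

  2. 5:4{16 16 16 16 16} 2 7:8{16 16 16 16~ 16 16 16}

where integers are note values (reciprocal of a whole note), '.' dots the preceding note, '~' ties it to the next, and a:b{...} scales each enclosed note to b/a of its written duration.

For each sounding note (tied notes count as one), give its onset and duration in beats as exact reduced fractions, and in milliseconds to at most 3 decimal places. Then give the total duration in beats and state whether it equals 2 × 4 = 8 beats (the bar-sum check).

1) 0.0ms=0b +1551.724ms=3b
2) 1551.724ms=3b +103.448ms=1/5b
3) 1655.172ms=16/5b +103.448ms=1/5b
4) 1758.621ms=17/5b +103.448ms=1/5b
5) 1862.069ms=18/5b +103.448ms=1/5b
6) 1965.517ms=19/5b +103.448ms=1/5b
7) 2068.966ms=4b +1034.483ms=2b
8) 3103.448ms=6b +147.783ms=2/7b
9) 3251.232ms=44/7b +147.783ms=2/7b
10) 3399.015ms=46/7b +147.783ms=2/7b
11) 3546.798ms=48/7b +295.567ms=4/7b
12) 3842.365ms=52/7b +147.783ms=2/7b
13) 3990.148ms=54/7b +147.783ms=2/7b
Σ=8b of 8 (116bpm 4/4) — PASS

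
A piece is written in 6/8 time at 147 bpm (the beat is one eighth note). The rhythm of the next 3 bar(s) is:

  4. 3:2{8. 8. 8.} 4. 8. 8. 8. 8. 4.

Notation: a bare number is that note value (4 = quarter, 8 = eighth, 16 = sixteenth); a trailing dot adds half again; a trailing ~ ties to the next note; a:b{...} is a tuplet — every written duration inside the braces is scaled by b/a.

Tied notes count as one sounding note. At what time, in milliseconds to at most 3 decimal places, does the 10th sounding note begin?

note 10 onset = 15b = 6122.449ms

1. 0.0ms @ 0 + 1224.49ms (3)
2. 1224.49ms @ 3 + 408.163ms (1)
3. 1632.653ms @ 4 + 408.163ms (1)
4. 2040.816ms @ 5 + 408.163ms (1)
5. 2448.98ms @ 6 + 1224.49ms (3)
6. 3673.469ms @ 9 + 612.245ms (3/2)
7. 4285.714ms @ 21/2 + 612.245ms (3/2)
8. 4897.959ms @ 12 + 612.245ms (3/2)
9. 5510.204ms @ 27/2 + 612.245ms (3/2)
10. 6122.449ms @ 15 + 1224.49ms (3)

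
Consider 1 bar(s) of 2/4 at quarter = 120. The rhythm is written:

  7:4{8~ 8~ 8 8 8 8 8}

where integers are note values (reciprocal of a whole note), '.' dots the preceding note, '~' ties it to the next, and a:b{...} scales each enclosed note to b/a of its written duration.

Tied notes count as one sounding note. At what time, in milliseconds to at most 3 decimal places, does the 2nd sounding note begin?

1. 0.0ms @ 0 + 428.571ms (6/7)
2. 428.571ms @ 6/7 + 142.857ms (2/7)
3. 571.429ms @ 8/7 + 142.857ms (2/7)
4. 714.286ms @ 10/7 + 142.857ms (2/7)
5. 857.143ms @ 12/7 + 142.857ms (2/7)

note 2 onset = 6/7b = 428.571ms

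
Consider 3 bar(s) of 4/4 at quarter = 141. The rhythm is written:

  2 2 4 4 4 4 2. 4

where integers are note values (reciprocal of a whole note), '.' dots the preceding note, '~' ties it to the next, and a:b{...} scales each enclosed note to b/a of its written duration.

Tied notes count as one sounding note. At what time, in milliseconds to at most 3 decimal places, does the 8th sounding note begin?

1. 0.0ms @ 0 + 851.064ms (2)
2. 851.064ms @ 2 + 851.064ms (2)
3. 1702.128ms @ 4 + 425.532ms (1)
4. 2127.66ms @ 5 + 425.532ms (1)
5. 2553.191ms @ 6 + 425.532ms (1)
6. 2978.723ms @ 7 + 425.532ms (1)
7. 3404.255ms @ 8 + 1276.596ms (3)
8. 4680.851ms @ 11 + 425.532ms (1)

note 8 onset = 11b = 4680.851ms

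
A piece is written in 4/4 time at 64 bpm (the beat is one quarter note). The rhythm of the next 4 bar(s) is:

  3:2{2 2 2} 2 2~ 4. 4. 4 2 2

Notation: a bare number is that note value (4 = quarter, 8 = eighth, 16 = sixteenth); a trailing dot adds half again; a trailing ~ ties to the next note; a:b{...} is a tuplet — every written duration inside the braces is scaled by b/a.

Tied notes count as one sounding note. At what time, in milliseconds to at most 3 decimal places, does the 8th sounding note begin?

note 8 onset = 12b = 11250.0ms

1. 0.0ms @ 0 + 1250.0ms (4/3)
2. 1250.0ms @ 4/3 + 1250.0ms (4/3)
3. 2500.0ms @ 8/3 + 1250.0ms (4/3)
4. 3750.0ms @ 4 + 1875.0ms (2)
5. 5625.0ms @ 6 + 3281.25ms (7/2)
6. 8906.25ms @ 19/2 + 1406.25ms (3/2)
7. 10312.5ms @ 11 + 937.5ms (1)
8. 11250.0ms @ 12 + 1875.0ms (2)
9. 13125.0ms @ 14 + 1875.0ms (2)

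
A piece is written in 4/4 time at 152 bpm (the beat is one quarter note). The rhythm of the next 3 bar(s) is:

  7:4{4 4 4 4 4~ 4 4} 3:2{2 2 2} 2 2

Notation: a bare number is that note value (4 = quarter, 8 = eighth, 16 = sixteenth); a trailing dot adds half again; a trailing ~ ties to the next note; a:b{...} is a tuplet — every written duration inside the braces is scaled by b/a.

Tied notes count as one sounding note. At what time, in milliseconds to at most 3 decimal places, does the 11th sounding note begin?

1. 0.0ms @ 0 + 225.564ms (4/7)
2. 225.564ms @ 4/7 + 225.564ms (4/7)
3. 451.128ms @ 8/7 + 225.564ms (4/7)
4. 676.692ms @ 12/7 + 225.564ms (4/7)
5. 902.256ms @ 16/7 + 451.128ms (8/7)
6. 1353.383ms @ 24/7 + 225.564ms (4/7)
7. 1578.947ms @ 4 + 526.316ms (4/3)
8. 2105.263ms @ 16/3 + 526.316ms (4/3)
9. 2631.579ms @ 20/3 + 526.316ms (4/3)
10. 3157.895ms @ 8 + 789.474ms (2)
11. 3947.368ms @ 10 + 789.474ms (2)

note 11 onset = 10b = 3947.368ms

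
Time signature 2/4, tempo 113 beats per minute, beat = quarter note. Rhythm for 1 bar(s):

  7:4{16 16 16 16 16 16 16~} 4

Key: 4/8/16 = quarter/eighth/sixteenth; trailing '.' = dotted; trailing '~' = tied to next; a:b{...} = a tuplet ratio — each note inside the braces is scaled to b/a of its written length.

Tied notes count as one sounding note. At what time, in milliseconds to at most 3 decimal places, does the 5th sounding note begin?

1. 0.0ms @ 0 + 75.853ms (1/7)
2. 75.853ms @ 1/7 + 75.853ms (1/7)
3. 151.707ms @ 2/7 + 75.853ms (1/7)
4. 227.56ms @ 3/7 + 75.853ms (1/7)
5. 303.413ms @ 4/7 + 75.853ms (1/7)
6. 379.267ms @ 5/7 + 75.853ms (1/7)
7. 455.12ms @ 6/7 + 606.827ms (8/7)

note 5 onset = 4/7b = 303.413ms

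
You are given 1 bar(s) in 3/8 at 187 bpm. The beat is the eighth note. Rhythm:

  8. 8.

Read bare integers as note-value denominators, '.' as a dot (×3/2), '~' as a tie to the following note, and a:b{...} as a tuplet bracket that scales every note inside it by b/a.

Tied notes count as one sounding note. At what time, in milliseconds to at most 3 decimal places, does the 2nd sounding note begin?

note 2 onset = 3/2b = 481.283ms

1. 0.0ms @ 0 + 481.283ms (3/2)
2. 481.283ms @ 3/2 + 481.283ms (3/2)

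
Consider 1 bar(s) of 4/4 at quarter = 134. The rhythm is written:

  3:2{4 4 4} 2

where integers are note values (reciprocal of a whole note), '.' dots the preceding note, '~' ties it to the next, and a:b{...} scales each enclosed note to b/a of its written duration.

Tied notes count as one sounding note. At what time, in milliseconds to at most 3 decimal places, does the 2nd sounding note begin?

note 2 onset = 2/3b = 298.507ms

1. 0.0ms @ 0 + 298.507ms (2/3)
2. 298.507ms @ 2/3 + 298.507ms (2/3)
3. 597.015ms @ 4/3 + 298.507ms (2/3)
4. 895.522ms @ 2 + 895.522ms (2)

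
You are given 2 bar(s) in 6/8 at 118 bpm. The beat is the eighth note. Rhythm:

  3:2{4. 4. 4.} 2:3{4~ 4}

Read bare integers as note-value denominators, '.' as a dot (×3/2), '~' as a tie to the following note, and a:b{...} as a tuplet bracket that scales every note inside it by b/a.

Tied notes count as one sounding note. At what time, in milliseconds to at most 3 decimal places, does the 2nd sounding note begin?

note 2 onset = 2b = 1016.949ms

1. 0.0ms @ 0 + 1016.949ms (2)
2. 1016.949ms @ 2 + 1016.949ms (2)
3. 2033.898ms @ 4 + 1016.949ms (2)
4. 3050.847ms @ 6 + 3050.847ms (6)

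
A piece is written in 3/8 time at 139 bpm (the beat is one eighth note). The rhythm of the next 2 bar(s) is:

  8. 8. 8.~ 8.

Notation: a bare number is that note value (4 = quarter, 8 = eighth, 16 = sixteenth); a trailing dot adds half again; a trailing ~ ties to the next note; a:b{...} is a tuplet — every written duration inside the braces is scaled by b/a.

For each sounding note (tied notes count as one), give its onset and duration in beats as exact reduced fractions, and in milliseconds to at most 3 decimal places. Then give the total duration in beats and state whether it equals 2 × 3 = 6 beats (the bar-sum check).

1) 0.0ms=0b +647.482ms=3/2b
2) 647.482ms=3/2b +647.482ms=3/2b
3) 1294.964ms=3b +1294.964ms=3b
Σ=6b of 6 (139bpm 3/8) — PASS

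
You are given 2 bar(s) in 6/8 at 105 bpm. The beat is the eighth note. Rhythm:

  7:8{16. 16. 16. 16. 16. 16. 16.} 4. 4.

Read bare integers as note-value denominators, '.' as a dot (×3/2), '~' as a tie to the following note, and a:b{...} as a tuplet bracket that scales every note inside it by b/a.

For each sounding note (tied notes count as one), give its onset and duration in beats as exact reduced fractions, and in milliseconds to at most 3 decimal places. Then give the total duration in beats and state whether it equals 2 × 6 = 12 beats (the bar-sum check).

1) 0.0ms=0b +489.796ms=6/7b
2) 489.796ms=6/7b +489.796ms=6/7b
3) 979.592ms=12/7b +489.796ms=6/7b
4) 1469.388ms=18/7b +489.796ms=6/7b
5) 1959.184ms=24/7b +489.796ms=6/7b
6) 2448.98ms=30/7b +489.796ms=6/7b
7) 2938.776ms=36/7b +489.796ms=6/7b
8) 3428.571ms=6b +1714.286ms=3b
9) 5142.857ms=9b +1714.286ms=3b
Σ=12b of 12 (105bpm 6/8) — PASS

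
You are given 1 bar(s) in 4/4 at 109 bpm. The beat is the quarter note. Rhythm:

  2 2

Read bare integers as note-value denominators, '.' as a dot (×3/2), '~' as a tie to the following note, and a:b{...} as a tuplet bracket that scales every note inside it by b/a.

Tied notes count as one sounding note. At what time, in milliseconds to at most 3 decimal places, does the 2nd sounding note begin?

1. 0.0ms @ 0 + 1100.917ms (2)
2. 1100.917ms @ 2 + 1100.917ms (2)

note 2 onset = 2b = 1100.917ms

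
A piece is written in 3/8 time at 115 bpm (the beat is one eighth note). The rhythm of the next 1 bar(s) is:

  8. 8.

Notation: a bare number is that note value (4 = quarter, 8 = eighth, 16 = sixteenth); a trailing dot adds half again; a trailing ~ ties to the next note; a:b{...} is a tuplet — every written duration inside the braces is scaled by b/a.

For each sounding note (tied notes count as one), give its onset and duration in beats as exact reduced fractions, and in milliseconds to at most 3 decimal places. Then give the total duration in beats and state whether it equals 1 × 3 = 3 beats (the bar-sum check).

1) 0.0ms=0b +782.609ms=3/2b
2) 782.609ms=3/2b +782.609ms=3/2b
Σ=3b of 3 (115bpm 3/8) — PASS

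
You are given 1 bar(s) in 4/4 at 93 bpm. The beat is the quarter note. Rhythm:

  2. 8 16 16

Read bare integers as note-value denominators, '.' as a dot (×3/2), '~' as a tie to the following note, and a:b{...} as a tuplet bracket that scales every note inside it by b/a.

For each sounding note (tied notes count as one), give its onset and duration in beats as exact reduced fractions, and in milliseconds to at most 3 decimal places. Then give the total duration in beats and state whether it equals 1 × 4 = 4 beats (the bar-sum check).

1) 0.0ms=0b +1935.484ms=3b
2) 1935.484ms=3b +322.581ms=1/2b
3) 2258.065ms=7/2b +161.29ms=1/4b
4) 2419.355ms=15/4b +161.29ms=1/4b
Σ=4b of 4 (93bpm 4/4) — PASS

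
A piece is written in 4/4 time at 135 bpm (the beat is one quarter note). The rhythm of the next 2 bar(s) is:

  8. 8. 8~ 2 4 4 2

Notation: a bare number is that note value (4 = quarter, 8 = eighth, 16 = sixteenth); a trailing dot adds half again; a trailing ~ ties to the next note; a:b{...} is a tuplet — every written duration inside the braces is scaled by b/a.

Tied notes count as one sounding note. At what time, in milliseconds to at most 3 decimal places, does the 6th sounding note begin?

note 6 onset = 6b = 2666.667ms

1. 0.0ms @ 0 + 333.333ms (3/4)
2. 333.333ms @ 3/4 + 333.333ms (3/4)
3. 666.667ms @ 3/2 + 1111.111ms (5/2)
4. 1777.778ms @ 4 + 444.444ms (1)
5. 2222.222ms @ 5 + 444.444ms (1)
6. 2666.667ms @ 6 + 888.889ms (2)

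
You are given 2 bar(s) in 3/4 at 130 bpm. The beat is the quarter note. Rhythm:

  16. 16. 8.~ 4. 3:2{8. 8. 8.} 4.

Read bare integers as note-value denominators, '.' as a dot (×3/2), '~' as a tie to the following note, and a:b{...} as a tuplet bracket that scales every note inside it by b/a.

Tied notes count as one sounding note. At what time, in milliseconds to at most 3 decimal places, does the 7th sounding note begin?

1. 0.0ms @ 0 + 173.077ms (3/8)
2. 173.077ms @ 3/8 + 173.077ms (3/8)
3. 346.154ms @ 3/4 + 1038.462ms (9/4)
4. 1384.615ms @ 3 + 230.769ms (1/2)
5. 1615.385ms @ 7/2 + 230.769ms (1/2)
6. 1846.154ms @ 4 + 230.769ms (1/2)
7. 2076.923ms @ 9/2 + 692.308ms (3/2)

note 7 onset = 9/2b = 2076.923ms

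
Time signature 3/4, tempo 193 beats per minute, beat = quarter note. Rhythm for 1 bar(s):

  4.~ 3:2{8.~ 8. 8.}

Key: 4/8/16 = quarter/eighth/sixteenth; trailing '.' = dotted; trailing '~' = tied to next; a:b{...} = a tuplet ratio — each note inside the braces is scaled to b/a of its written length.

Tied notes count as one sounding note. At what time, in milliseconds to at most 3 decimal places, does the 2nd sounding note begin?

note 2 onset = 5/2b = 777.202ms

1. 0.0ms @ 0 + 777.202ms (5/2)
2. 777.202ms @ 5/2 + 155.44ms (1/2)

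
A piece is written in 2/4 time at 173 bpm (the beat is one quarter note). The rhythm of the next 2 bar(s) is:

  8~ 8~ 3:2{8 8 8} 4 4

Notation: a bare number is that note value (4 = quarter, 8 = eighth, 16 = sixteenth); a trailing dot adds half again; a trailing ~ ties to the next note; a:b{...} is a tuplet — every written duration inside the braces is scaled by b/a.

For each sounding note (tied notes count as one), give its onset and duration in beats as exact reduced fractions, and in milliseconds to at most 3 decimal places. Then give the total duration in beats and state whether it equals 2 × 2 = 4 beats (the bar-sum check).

1) 0.0ms=0b +462.428ms=4/3b
2) 462.428ms=4/3b +115.607ms=1/3b
3) 578.035ms=5/3b +115.607ms=1/3b
4) 693.642ms=2b +346.821ms=1b
5) 1040.462ms=3b +346.821ms=1b
Σ=4b of 4 (173bpm 2/4) — PASS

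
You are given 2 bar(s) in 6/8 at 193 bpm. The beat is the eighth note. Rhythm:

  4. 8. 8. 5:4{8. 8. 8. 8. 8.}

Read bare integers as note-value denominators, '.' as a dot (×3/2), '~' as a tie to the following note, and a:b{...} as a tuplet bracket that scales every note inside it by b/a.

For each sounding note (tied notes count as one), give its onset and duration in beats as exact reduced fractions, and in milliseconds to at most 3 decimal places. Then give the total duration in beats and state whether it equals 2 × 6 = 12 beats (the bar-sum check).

1) 0.0ms=0b +932.642ms=3b
2) 932.642ms=3b +466.321ms=3/2b
3) 1398.964ms=9/2b +466.321ms=3/2b
4) 1865.285ms=6b +373.057ms=6/5b
5) 2238.342ms=36/5b +373.057ms=6/5b
6) 2611.399ms=42/5b +373.057ms=6/5b
7) 2984.456ms=48/5b +373.057ms=6/5b
8) 3357.513ms=54/5b +373.057ms=6/5b
Σ=12b of 12 (193bpm 6/8) — PASS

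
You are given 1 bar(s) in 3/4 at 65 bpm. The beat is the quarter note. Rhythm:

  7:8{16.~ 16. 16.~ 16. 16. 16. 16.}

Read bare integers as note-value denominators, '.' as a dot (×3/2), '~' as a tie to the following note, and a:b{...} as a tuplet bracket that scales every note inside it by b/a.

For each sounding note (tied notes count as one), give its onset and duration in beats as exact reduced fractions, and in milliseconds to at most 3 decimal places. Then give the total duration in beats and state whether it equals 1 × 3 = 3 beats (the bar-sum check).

1) 0.0ms=0b +791.209ms=6/7b
2) 791.209ms=6/7b +791.209ms=6/7b
3) 1582.418ms=12/7b +395.604ms=3/7b
4) 1978.022ms=15/7b +395.604ms=3/7b
5) 2373.626ms=18/7b +395.604ms=3/7b
Σ=3b of 3 (65bpm 3/4) — PASS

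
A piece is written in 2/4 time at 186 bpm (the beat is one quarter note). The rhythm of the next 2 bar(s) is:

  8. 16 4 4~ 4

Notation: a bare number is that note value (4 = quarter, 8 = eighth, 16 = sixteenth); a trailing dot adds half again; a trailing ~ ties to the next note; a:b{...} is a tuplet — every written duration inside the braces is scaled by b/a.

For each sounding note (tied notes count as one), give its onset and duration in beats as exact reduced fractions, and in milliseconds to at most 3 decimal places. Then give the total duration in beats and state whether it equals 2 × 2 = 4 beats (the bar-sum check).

1) 0.0ms=0b +241.935ms=3/4b
2) 241.935ms=3/4b +80.645ms=1/4b
3) 322.581ms=1b +322.581ms=1b
4) 645.161ms=2b +645.161ms=2b
Σ=4b of 4 (186bpm 2/4) — PASS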